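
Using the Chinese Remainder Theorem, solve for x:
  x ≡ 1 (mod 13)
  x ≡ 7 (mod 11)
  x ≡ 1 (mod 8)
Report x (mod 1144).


Moduli 13, 11, 8 are pairwise coprime; by CRT there is a unique solution modulo M = 13 · 11 · 8 = 1144.
Solve pairwise, accumulating the modulus:
  Start with x ≡ 1 (mod 13).
  Combine with x ≡ 7 (mod 11): since gcd(13, 11) = 1, we get a unique residue mod 143.
    Write x = 1 + 13·t and substitute into x ≡ 7 (mod 11): 13·t ≡ 7 − 1 = 6 (mod 11).
    Reduce coefficients mod 11: 2·t ≡ 6 (mod 11).
    The inverse of 2 mod 11 is 6 (since 2·6 = 12 = 1·11 + 1), so t ≡ 6·6 = 36 ≡ 3 (mod 11).
    Then x = 1 + 13·3 = 40, valid modulo lcm(13, 11) = 143: x ≡ 40 (mod 143).
  Combine with x ≡ 1 (mod 8): since gcd(143, 8) = 1, we get a unique residue mod 1144.
    Write x = 40 + 143·t and substitute into x ≡ 1 (mod 8): 143·t ≡ 1 − 40 = -39 (mod 8).
    Reduce coefficients mod 8: 7·t ≡ 1 (mod 8).
    The inverse of 7 mod 8 is 7 (since 7·7 = 49 = 6·8 + 1), so t ≡ 7·1 = 7 ≡ 7 (mod 8).
    Then x = 40 + 143·7 = 1041, valid modulo lcm(143, 8) = 1144: x ≡ 1041 (mod 1144).
Verify: 1041 mod 13 = 1 ✓, 1041 mod 11 = 7 ✓, 1041 mod 8 = 1 ✓.

x ≡ 1041 (mod 1144).


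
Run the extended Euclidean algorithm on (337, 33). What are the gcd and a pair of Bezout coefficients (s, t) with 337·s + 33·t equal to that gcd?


Euclidean algorithm on (337, 33) — divide until remainder is 0:
  337 = 10 · 33 + 7
  33 = 4 · 7 + 5
  7 = 1 · 5 + 2
  5 = 2 · 2 + 1
  2 = 2 · 1 + 0
gcd(337, 33) = 1.
Track Bezout coefficients alongside the remainders: start with r₀ = 337 = a·1 + b·0 (s = 1, t = 0) and r₁ = 33 = a·0 + b·1 (s = 0, t = 1); each new remainder r_{k+1} = r_{k-1} − q_k·r_k inherits s_{k+1} = s_{k-1} − q_k·s_k, t_{k+1} = t_{k-1} − q_k·t_k, so r_k = a·s_k + b·t_k at every step:
  q = 10: r = 7, s = 1 − 10·0 = 1, t = 0 − 10·1 = -10  (check: 337·1 + 33·(-10) = 7)
  q = 4: r = 5, s = 0 − 4·1 = -4, t = 1 − 4·(-10) = 41  (check: 337·(-4) + 33·41 = 5)
  q = 1: r = 2, s = 1 − 1·(-4) = 5, t = -10 − 1·41 = -51  (check: 337·5 + 33·(-51) = 2)
  q = 2: r = 1, s = -4 − 2·5 = -14, t = 41 − 2·(-51) = 143  (check: 337·(-14) + 33·143 = 1)
The row with r = 1 (the gcd) gives the Bezout coefficients s = -14, t = 143.
Result: 337 · (-14) + 33 · (143) = 1.

gcd(337, 33) = 1; s = -14, t = 143 (check: 337·(-14) + 33·143 = 1).


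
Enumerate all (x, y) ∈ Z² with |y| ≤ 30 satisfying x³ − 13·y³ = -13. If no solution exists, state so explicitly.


The equation is x³ - 13y³ = -13. For fixed y, x³ = 13·y³ − 13, so a solution requires the RHS to be a perfect cube.
Strategy: iterate y from -30 to 30, compute RHS = 13·y³ − 13, and check whether it is a (positive or negative) perfect cube.
Check small values of y:
  y = 0: RHS = -13 is not a perfect cube.
  y = 1: RHS = 0 = (0)³ ⇒ x = 0 works.
  y = -1: RHS = -26 is not a perfect cube.
  y = 2: RHS = 91 is not a perfect cube.
  y = -2: RHS = -117 is not a perfect cube.
  y = 3: RHS = 338 is not a perfect cube.
  y = -3: RHS = -364 is not a perfect cube.
Continuing the search up to |y| = 30 finds no further solutions beyond those listed.
Collected solutions: (0, 1).

Solutions (with |y| ≤ 30): (0, 1).


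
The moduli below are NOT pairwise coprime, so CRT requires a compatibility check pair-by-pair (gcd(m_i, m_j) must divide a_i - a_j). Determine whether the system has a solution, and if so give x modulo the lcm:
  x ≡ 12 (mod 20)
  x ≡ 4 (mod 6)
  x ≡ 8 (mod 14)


Moduli 20, 6, 14 are not pairwise coprime, so CRT works modulo lcm(m_i) when all pairwise compatibility conditions hold.
Pairwise compatibility: gcd(m_i, m_j) must divide a_i - a_j for every pair.
Merge one congruence at a time:
  Start: x ≡ 12 (mod 20).
  Combine with x ≡ 4 (mod 6): gcd(20, 6) = 2; 4 - 12 = -8, which IS divisible by 2, so compatible.
    Write x = 12 + 20·t and substitute into x ≡ 4 (mod 6): 20·t ≡ 4 − 12 = -8 (mod 6).
    Divide the congruence (and modulus) by g = 2: 10·t ≡ -4 (mod 3).
    Reduce coefficients mod 3: 1·t ≡ 2 (mod 3).
    So t ≡ 2 (mod 3).
    Then x = 12 + 20·2 = 52, valid modulo lcm(20, 6) = 60: x ≡ 52 (mod 60).
  Combine with x ≡ 8 (mod 14): gcd(60, 14) = 2; 8 - 52 = -44, which IS divisible by 2, so compatible.
    Write x = 52 + 60·t and substitute into x ≡ 8 (mod 14): 60·t ≡ 8 − 52 = -44 (mod 14).
    Divide the congruence (and modulus) by g = 2: 30·t ≡ -22 (mod 7).
    Reduce coefficients mod 7: 2·t ≡ 6 (mod 7).
    The inverse of 2 mod 7 is 4 (since 2·4 = 8 = 1·7 + 1), so t ≡ 4·6 = 24 ≡ 3 (mod 7).
    Then x = 52 + 60·3 = 232, valid modulo lcm(60, 14) = 420: x ≡ 232 (mod 420).
Verify: 232 mod 20 = 12, 232 mod 6 = 4, 232 mod 14 = 8.

x ≡ 232 (mod 420).


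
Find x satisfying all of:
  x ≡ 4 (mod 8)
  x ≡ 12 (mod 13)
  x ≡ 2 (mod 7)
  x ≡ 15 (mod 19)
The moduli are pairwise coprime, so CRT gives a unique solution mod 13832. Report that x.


Product of moduli M = 8 · 13 · 7 · 19 = 13832.
Merge one congruence at a time:
  Start: x ≡ 4 (mod 8).
  Combine with x ≡ 12 (mod 13); new modulus lcm = 104.
    Write x = 4 + 8·t and substitute into x ≡ 12 (mod 13): 8·t ≡ 12 − 4 = 8 (mod 13).
    The inverse of 8 mod 13 is 5 (since 8·5 = 40 = 3·13 + 1), so t ≡ 5·8 = 40 ≡ 1 (mod 13).
    Then x = 4 + 8·1 = 12, valid modulo lcm(8, 13) = 104: x ≡ 12 (mod 104).
  Combine with x ≡ 2 (mod 7); new modulus lcm = 728.
    Write x = 12 + 104·t and substitute into x ≡ 2 (mod 7): 104·t ≡ 2 − 12 = -10 (mod 7).
    Reduce coefficients mod 7: 6·t ≡ 4 (mod 7).
    The inverse of 6 mod 7 is 6 (since 6·6 = 36 = 5·7 + 1), so t ≡ 6·4 = 24 ≡ 3 (mod 7).
    Then x = 12 + 104·3 = 324, valid modulo lcm(104, 7) = 728: x ≡ 324 (mod 728).
  Combine with x ≡ 15 (mod 19); new modulus lcm = 13832.
    Write x = 324 + 728·t and substitute into x ≡ 15 (mod 19): 728·t ≡ 15 − 324 = -309 (mod 19).
    Reduce coefficients mod 19: 6·t ≡ 14 (mod 19).
    The inverse of 6 mod 19 is 16 (since 6·16 = 96 = 5·19 + 1), so t ≡ 16·14 = 224 ≡ 15 (mod 19).
    Then x = 324 + 728·15 = 11244, valid modulo lcm(728, 19) = 13832: x ≡ 11244 (mod 13832).
Verify against each original: 11244 mod 8 = 4, 11244 mod 13 = 12, 11244 mod 7 = 2, 11244 mod 19 = 15.

x ≡ 11244 (mod 13832).


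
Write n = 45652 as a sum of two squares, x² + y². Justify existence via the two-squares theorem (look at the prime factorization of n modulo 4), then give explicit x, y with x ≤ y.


Step 1: Factor n = 45652 = 2^2 · 101 · 113.
Step 2: Check the mod-4 condition on each prime factor: 2 = 2 (special); 101 ≡ 1 (mod 4), exponent 1; 113 ≡ 1 (mod 4), exponent 1.
All primes ≡ 3 (mod 4) appear to even exponent (or don't appear), so by the two-squares theorem n IS expressible as a sum of two squares.
Step 3: Build a representation. Group n = k² · m with k = 2 and m = 101 · 113 = 11413 (a product of primes ≡ 1 (mod 4)); a representation of m scales to one of n via (k·x)² + (k·y)² = k²(x² + y²). Each prime p ≡ 1 (mod 4) is itself a sum of two squares; find a² by testing p − a² for a perfect square:
  101: 101 − 1² = 100 = 10² ⇒ 101 = 1² + 10².
  113: 113 − 1² = 112, 113 − 2² = 109, 113 − 3² = 104, 113 − 4² = 97, 113 − 5² = 88, 113 − 6² = 77, 113 − 7² = 64 = 8² ⇒ 113 = 7² + 8².
  Combine using the Brahmagupta–Fibonacci identity (a² + b²)(c² + d²) = (ac − bd)² + (ad + bc)² = (ac + bd)² + (ad − bc)²:
  101 · 113 = 11413: from (1² + 10²)(7² + 8²), take (1·7 − 10·8, 1·8 + 10·7) = (7 − 80, 8 + 70) = (-73, 78); dropping signs (only squares matter) gives (73, 78); check 73² + 78² = 5329 + 6084 = 11413 ✓.
  Scale by k = 2: (2·73, 2·78) = (146, 156).
Step 4: Order so x ≤ y and verify: 146² + 156² = 21316 + 24336 = 45652 = n. ✓

n = 45652 = 146² + 156² (one valid representation with x ≤ y).


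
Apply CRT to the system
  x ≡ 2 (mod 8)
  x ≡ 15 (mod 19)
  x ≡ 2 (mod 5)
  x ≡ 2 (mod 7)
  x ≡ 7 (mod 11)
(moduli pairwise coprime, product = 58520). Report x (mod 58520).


Product of moduli M = 8 · 19 · 5 · 7 · 11 = 58520.
Merge one congruence at a time:
  Start: x ≡ 2 (mod 8).
  Combine with x ≡ 15 (mod 19); new modulus lcm = 152.
    Write x = 2 + 8·t and substitute into x ≡ 15 (mod 19): 8·t ≡ 15 − 2 = 13 (mod 19).
    The inverse of 8 mod 19 is 12 (since 8·12 = 96 = 5·19 + 1), so t ≡ 12·13 = 156 ≡ 4 (mod 19).
    Then x = 2 + 8·4 = 34, valid modulo lcm(8, 19) = 152: x ≡ 34 (mod 152).
  Combine with x ≡ 2 (mod 5); new modulus lcm = 760.
    Write x = 34 + 152·t and substitute into x ≡ 2 (mod 5): 152·t ≡ 2 − 34 = -32 (mod 5).
    Reduce coefficients mod 5: 2·t ≡ 3 (mod 5).
    The inverse of 2 mod 5 is 3 (since 2·3 = 6 = 1·5 + 1), so t ≡ 3·3 = 9 ≡ 4 (mod 5).
    Then x = 34 + 152·4 = 642, valid modulo lcm(152, 5) = 760: x ≡ 642 (mod 760).
  Combine with x ≡ 2 (mod 7); new modulus lcm = 5320.
    Write x = 642 + 760·t and substitute into x ≡ 2 (mod 7): 760·t ≡ 2 − 642 = -640 (mod 7).
    Reduce coefficients mod 7: 4·t ≡ 4 (mod 7).
    The inverse of 4 mod 7 is 2 (since 4·2 = 8 = 1·7 + 1), so t ≡ 2·4 = 8 ≡ 1 (mod 7).
    Then x = 642 + 760·1 = 1402, valid modulo lcm(760, 7) = 5320: x ≡ 1402 (mod 5320).
  Combine with x ≡ 7 (mod 11); new modulus lcm = 58520.
    Write x = 1402 + 5320·t and substitute into x ≡ 7 (mod 11): 5320·t ≡ 7 − 1402 = -1395 (mod 11).
    Reduce coefficients mod 11: 7·t ≡ 2 (mod 11).
    The inverse of 7 mod 11 is 8 (since 7·8 = 56 = 5·11 + 1), so t ≡ 8·2 = 16 ≡ 5 (mod 11).
    Then x = 1402 + 5320·5 = 28002, valid modulo lcm(5320, 11) = 58520: x ≡ 28002 (mod 58520).
Verify against each original: 28002 mod 8 = 2, 28002 mod 19 = 15, 28002 mod 5 = 2, 28002 mod 7 = 2, 28002 mod 11 = 7.

x ≡ 28002 (mod 58520).


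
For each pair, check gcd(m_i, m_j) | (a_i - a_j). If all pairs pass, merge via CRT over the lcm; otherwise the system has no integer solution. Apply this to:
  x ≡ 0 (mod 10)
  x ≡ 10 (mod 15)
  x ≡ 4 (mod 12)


Moduli 10, 15, 12 are not pairwise coprime, so CRT works modulo lcm(m_i) when all pairwise compatibility conditions hold.
Pairwise compatibility: gcd(m_i, m_j) must divide a_i - a_j for every pair.
Merge one congruence at a time:
  Start: x ≡ 0 (mod 10).
  Combine with x ≡ 10 (mod 15): gcd(10, 15) = 5; 10 - 0 = 10, which IS divisible by 5, so compatible.
    Write x = 0 + 10·t and substitute into x ≡ 10 (mod 15): 10·t ≡ 10 − 0 = 10 (mod 15).
    Divide the congruence (and modulus) by g = 5: 2·t ≡ 2 (mod 3).
    The inverse of 2 mod 3 is 2 (since 2·2 = 4 = 1·3 + 1), so t ≡ 2·2 = 4 ≡ 1 (mod 3).
    Then x = 0 + 10·1 = 10, valid modulo lcm(10, 15) = 30: x ≡ 10 (mod 30).
  Combine with x ≡ 4 (mod 12): gcd(30, 12) = 6; 4 - 10 = -6, which IS divisible by 6, so compatible.
    Write x = 10 + 30·t and substitute into x ≡ 4 (mod 12): 30·t ≡ 4 − 10 = -6 (mod 12).
    Divide the congruence (and modulus) by g = 6: 5·t ≡ -1 (mod 2).
    Reduce coefficients mod 2: 1·t ≡ 1 (mod 2).
    So t ≡ 1 (mod 2).
    Then x = 10 + 30·1 = 40, valid modulo lcm(30, 12) = 60: x ≡ 40 (mod 60).
Verify: 40 mod 10 = 0, 40 mod 15 = 10, 40 mod 12 = 4.

x ≡ 40 (mod 60).


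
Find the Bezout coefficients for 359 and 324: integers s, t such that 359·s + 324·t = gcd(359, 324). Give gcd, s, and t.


Euclidean algorithm on (359, 324) — divide until remainder is 0:
  359 = 1 · 324 + 35
  324 = 9 · 35 + 9
  35 = 3 · 9 + 8
  9 = 1 · 8 + 1
  8 = 8 · 1 + 0
gcd(359, 324) = 1.
Track Bezout coefficients alongside the remainders: start with r₀ = 359 = a·1 + b·0 (s = 1, t = 0) and r₁ = 324 = a·0 + b·1 (s = 0, t = 1); each new remainder r_{k+1} = r_{k-1} − q_k·r_k inherits s_{k+1} = s_{k-1} − q_k·s_k, t_{k+1} = t_{k-1} − q_k·t_k, so r_k = a·s_k + b·t_k at every step:
  q = 1: r = 35, s = 1 − 1·0 = 1, t = 0 − 1·1 = -1  (check: 359·1 + 324·(-1) = 35)
  q = 9: r = 9, s = 0 − 9·1 = -9, t = 1 − 9·(-1) = 10  (check: 359·(-9) + 324·10 = 9)
  q = 3: r = 8, s = 1 − 3·(-9) = 28, t = -1 − 3·10 = -31  (check: 359·28 + 324·(-31) = 8)
  q = 1: r = 1, s = -9 − 1·28 = -37, t = 10 − 1·(-31) = 41  (check: 359·(-37) + 324·41 = 1)
The row with r = 1 (the gcd) gives the Bezout coefficients s = -37, t = 41.
Result: 359 · (-37) + 324 · (41) = 1.

gcd(359, 324) = 1; s = -37, t = 41 (check: 359·(-37) + 324·41 = 1).


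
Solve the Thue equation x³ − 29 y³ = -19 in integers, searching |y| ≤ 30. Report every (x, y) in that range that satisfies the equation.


The equation is x³ - 29y³ = -19. For fixed y, x³ = 29·y³ − 19, so a solution requires the RHS to be a perfect cube.
Strategy: iterate y from -30 to 30, compute RHS = 29·y³ − 19, and check whether it is a (positive or negative) perfect cube.
Check small values of y:
  y = 0: RHS = -19 is not a perfect cube.
  y = 1: RHS = 10 is not a perfect cube.
  y = -1: RHS = -48 is not a perfect cube.
  y = 2: RHS = 213 is not a perfect cube.
  y = -2: RHS = -251 is not a perfect cube.
  y = 3: RHS = 764 is not a perfect cube.
  y = -3: RHS = -802 is not a perfect cube.
Continuing the search up to |y| = 30 finds no solutions either.
No (x, y) in the scanned range satisfies the equation.

No integer solutions with |y| ≤ 30.


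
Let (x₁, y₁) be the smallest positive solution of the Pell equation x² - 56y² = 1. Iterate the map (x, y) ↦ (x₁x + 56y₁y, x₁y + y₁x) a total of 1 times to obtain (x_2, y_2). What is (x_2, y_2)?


Step 1: Find the fundamental solution (x₁, y₁) of x² - 56y² = 1.
  Expand √56 as a continued fraction. a₀ = ⌊√56⌋ = 7; iterate m_{k+1} = d_k·a_k − m_k, d_{k+1} = (56 − m_{k+1}²)/d_k, a_{k+1} = ⌊(a₀ + m_{k+1})/d_{k+1}⌋ (starting m₀ = 0, d₀ = 1), with convergents p_k = a_k·p_{k-1} + p_{k-2}, q_k = a_k·q_{k-1} + q_{k-2} (p₋₁ = 1, q₋₁ = 0):
  k = 0: a₀ = 7; p₀/q₀ = 7/1; p₀² − 56·q₀² = 49 − 56 = -7.
  k = 1: m = 7, d = 7, a = ⌊(7 + 7)/7⌋ = 2; p/q = (2·7 + 1)/(2·1 + 0) = 15/2; p² − 56·q² = 225 − 224 = 1.
  The first convergent with p² − 56·q² = 1 gives the fundamental solution (x₁, y₁) = (15, 2).
Step 2: Apply the recurrence (x_{n+1}, y_{n+1}) = (x₁x_n + 56y₁y_n, x₁y_n + y₁x_n) repeatedly.
  From (x_1, y_1) = (15, 2): x_2 = 15·15 + 56·2·2 = 449; y_2 = 15·2 + 2·15 = 60.
Step 3: Verify x_2² - 56·y_2² = 201601 - 201600 = 1 (should be 1). ✓

(x_1, y_1) = (15, 2); (x_2, y_2) = (449, 60).


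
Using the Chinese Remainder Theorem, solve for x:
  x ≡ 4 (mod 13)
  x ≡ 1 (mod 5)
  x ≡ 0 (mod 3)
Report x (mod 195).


Moduli 13, 5, 3 are pairwise coprime; by CRT there is a unique solution modulo M = 13 · 5 · 3 = 195.
Solve pairwise, accumulating the modulus:
  Start with x ≡ 4 (mod 13).
  Combine with x ≡ 1 (mod 5): since gcd(13, 5) = 1, we get a unique residue mod 65.
    Write x = 4 + 13·t and substitute into x ≡ 1 (mod 5): 13·t ≡ 1 − 4 = -3 (mod 5).
    Reduce coefficients mod 5: 3·t ≡ 2 (mod 5).
    The inverse of 3 mod 5 is 2 (since 3·2 = 6 = 1·5 + 1), so t ≡ 2·2 = 4 ≡ 4 (mod 5).
    Then x = 4 + 13·4 = 56, valid modulo lcm(13, 5) = 65: x ≡ 56 (mod 65).
  Combine with x ≡ 0 (mod 3): since gcd(65, 3) = 1, we get a unique residue mod 195.
    Write x = 56 + 65·t and substitute into x ≡ 0 (mod 3): 65·t ≡ 0 − 56 = -56 (mod 3).
    Reduce coefficients mod 3: 2·t ≡ 1 (mod 3).
    The inverse of 2 mod 3 is 2 (since 2·2 = 4 = 1·3 + 1), so t ≡ 2·1 = 2 ≡ 2 (mod 3).
    Then x = 56 + 65·2 = 186, valid modulo lcm(65, 3) = 195: x ≡ 186 (mod 195).
Verify: 186 mod 13 = 4 ✓, 186 mod 5 = 1 ✓, 186 mod 3 = 0 ✓.

x ≡ 186 (mod 195).


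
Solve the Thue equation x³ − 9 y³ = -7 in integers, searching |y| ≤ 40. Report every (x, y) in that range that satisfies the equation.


The equation is x³ - 9y³ = -7. For fixed y, x³ = 9·y³ − 7, so a solution requires the RHS to be a perfect cube.
Strategy: iterate y from -40 to 40, compute RHS = 9·y³ − 7, and check whether it is a (positive or negative) perfect cube.
Check small values of y:
  y = 0: RHS = -7 is not a perfect cube.
  y = 1: RHS = 2 is not a perfect cube.
  y = -1: RHS = -16 is not a perfect cube.
  y = 2: RHS = 65 is not a perfect cube.
  y = -2: RHS = -79 is not a perfect cube.
  y = 3: RHS = 236 is not a perfect cube.
  y = -3: RHS = -250 is not a perfect cube.
Continuing the search up to |y| = 40 finds no solutions either.
No (x, y) in the scanned range satisfies the equation.

No integer solutions with |y| ≤ 40.


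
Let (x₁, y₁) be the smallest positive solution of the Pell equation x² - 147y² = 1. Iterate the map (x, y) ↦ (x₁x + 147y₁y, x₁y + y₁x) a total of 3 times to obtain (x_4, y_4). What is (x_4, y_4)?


Step 1: Find the fundamental solution (x₁, y₁) of x² - 147y² = 1.
  Expand √147 as a continued fraction. a₀ = ⌊√147⌋ = 12; iterate m_{k+1} = d_k·a_k − m_k, d_{k+1} = (147 − m_{k+1}²)/d_k, a_{k+1} = ⌊(a₀ + m_{k+1})/d_{k+1}⌋ (starting m₀ = 0, d₀ = 1), with convergents p_k = a_k·p_{k-1} + p_{k-2}, q_k = a_k·q_{k-1} + q_{k-2} (p₋₁ = 1, q₋₁ = 0):
  k = 0: a₀ = 12; p₀/q₀ = 12/1; p₀² − 147·q₀² = 144 − 147 = -3.
  k = 1: m = 12, d = 3, a = ⌊(12 + 12)/3⌋ = 8; p/q = (8·12 + 1)/(8·1 + 0) = 97/8; p² − 147·q² = 9409 − 9408 = 1.
  The first convergent with p² − 147·q² = 1 gives the fundamental solution (x₁, y₁) = (97, 8).
Step 2: Apply the recurrence (x_{n+1}, y_{n+1}) = (x₁x_n + 147y₁y_n, x₁y_n + y₁x_n) repeatedly.
  From (x_1, y_1) = (97, 8): x_2 = 97·97 + 147·8·8 = 18817; y_2 = 97·8 + 8·97 = 1552.
  From (x_2, y_2) = (18817, 1552): x_3 = 97·18817 + 147·8·1552 = 3650401; y_3 = 97·1552 + 8·18817 = 301080.
  From (x_3, y_3) = (3650401, 301080): x_4 = 97·3650401 + 147·8·301080 = 708158977; y_4 = 97·301080 + 8·3650401 = 58407968.
Step 3: Verify x_4² - 147·y_4² = 501489136705686529 - 501489136705686528 = 1 (should be 1). ✓

(x_1, y_1) = (97, 8); (x_4, y_4) = (708158977, 58407968).


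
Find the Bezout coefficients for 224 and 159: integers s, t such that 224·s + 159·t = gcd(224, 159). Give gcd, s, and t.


Euclidean algorithm on (224, 159) — divide until remainder is 0:
  224 = 1 · 159 + 65
  159 = 2 · 65 + 29
  65 = 2 · 29 + 7
  29 = 4 · 7 + 1
  7 = 7 · 1 + 0
gcd(224, 159) = 1.
Track Bezout coefficients alongside the remainders: start with r₀ = 224 = a·1 + b·0 (s = 1, t = 0) and r₁ = 159 = a·0 + b·1 (s = 0, t = 1); each new remainder r_{k+1} = r_{k-1} − q_k·r_k inherits s_{k+1} = s_{k-1} − q_k·s_k, t_{k+1} = t_{k-1} − q_k·t_k, so r_k = a·s_k + b·t_k at every step:
  q = 1: r = 65, s = 1 − 1·0 = 1, t = 0 − 1·1 = -1  (check: 224·1 + 159·(-1) = 65)
  q = 2: r = 29, s = 0 − 2·1 = -2, t = 1 − 2·(-1) = 3  (check: 224·(-2) + 159·3 = 29)
  q = 2: r = 7, s = 1 − 2·(-2) = 5, t = -1 − 2·3 = -7  (check: 224·5 + 159·(-7) = 7)
  q = 4: r = 1, s = -2 − 4·5 = -22, t = 3 − 4·(-7) = 31  (check: 224·(-22) + 159·31 = 1)
The row with r = 1 (the gcd) gives the Bezout coefficients s = -22, t = 31.
Result: 224 · (-22) + 159 · (31) = 1.

gcd(224, 159) = 1; s = -22, t = 31 (check: 224·(-22) + 159·31 = 1).


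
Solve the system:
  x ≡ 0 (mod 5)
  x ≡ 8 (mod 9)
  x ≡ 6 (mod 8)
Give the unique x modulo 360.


Moduli 5, 9, 8 are pairwise coprime; by CRT there is a unique solution modulo M = 5 · 9 · 8 = 360.
Solve pairwise, accumulating the modulus:
  Start with x ≡ 0 (mod 5).
  Combine with x ≡ 8 (mod 9): since gcd(5, 9) = 1, we get a unique residue mod 45.
    Write x = 0 + 5·t and substitute into x ≡ 8 (mod 9): 5·t ≡ 8 − 0 = 8 (mod 9).
    The inverse of 5 mod 9 is 2 (since 5·2 = 10 = 1·9 + 1), so t ≡ 2·8 = 16 ≡ 7 (mod 9).
    Then x = 0 + 5·7 = 35, valid modulo lcm(5, 9) = 45: x ≡ 35 (mod 45).
  Combine with x ≡ 6 (mod 8): since gcd(45, 8) = 1, we get a unique residue mod 360.
    Write x = 35 + 45·t and substitute into x ≡ 6 (mod 8): 45·t ≡ 6 − 35 = -29 (mod 8).
    Reduce coefficients mod 8: 5·t ≡ 3 (mod 8).
    The inverse of 5 mod 8 is 5 (since 5·5 = 25 = 3·8 + 1), so t ≡ 5·3 = 15 ≡ 7 (mod 8).
    Then x = 35 + 45·7 = 350, valid modulo lcm(45, 8) = 360: x ≡ 350 (mod 360).
Verify: 350 mod 5 = 0 ✓, 350 mod 9 = 8 ✓, 350 mod 8 = 6 ✓.

x ≡ 350 (mod 360).


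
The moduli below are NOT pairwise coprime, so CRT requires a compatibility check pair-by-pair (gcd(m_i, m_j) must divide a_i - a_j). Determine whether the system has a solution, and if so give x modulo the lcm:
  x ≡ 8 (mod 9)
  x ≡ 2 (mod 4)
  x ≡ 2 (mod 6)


Moduli 9, 4, 6 are not pairwise coprime, so CRT works modulo lcm(m_i) when all pairwise compatibility conditions hold.
Pairwise compatibility: gcd(m_i, m_j) must divide a_i - a_j for every pair.
Merge one congruence at a time:
  Start: x ≡ 8 (mod 9).
  Combine with x ≡ 2 (mod 4): gcd(9, 4) = 1; 2 - 8 = -6, which IS divisible by 1, so compatible.
    Write x = 8 + 9·t and substitute into x ≡ 2 (mod 4): 9·t ≡ 2 − 8 = -6 (mod 4).
    Reduce coefficients mod 4: 1·t ≡ 2 (mod 4).
    So t ≡ 2 (mod 4).
    Then x = 8 + 9·2 = 26, valid modulo lcm(9, 4) = 36: x ≡ 26 (mod 36).
  Combine with x ≡ 2 (mod 6): gcd(36, 6) = 6; 2 - 26 = -24, which IS divisible by 6, so compatible.
    Write x = 26 + 36·t and substitute into x ≡ 2 (mod 6): 36·t ≡ 2 − 26 = -24 (mod 6).
    Divide the congruence (and modulus) by g = 6: 6·t ≡ -4 (mod 1).
    Modulo 1 every t works; take t = 0.
    Then x = 26 + 36·0 = 26, valid modulo lcm(36, 6) = 36: x ≡ 26 (mod 36).
Verify: 26 mod 9 = 8, 26 mod 4 = 2, 26 mod 6 = 2.

x ≡ 26 (mod 36).


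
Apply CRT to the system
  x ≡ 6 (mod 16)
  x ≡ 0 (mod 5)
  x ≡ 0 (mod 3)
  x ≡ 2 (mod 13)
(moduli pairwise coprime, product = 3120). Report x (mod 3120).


Product of moduli M = 16 · 5 · 3 · 13 = 3120.
Merge one congruence at a time:
  Start: x ≡ 6 (mod 16).
  Combine with x ≡ 0 (mod 5); new modulus lcm = 80.
    Write x = 6 + 16·t and substitute into x ≡ 0 (mod 5): 16·t ≡ 0 − 6 = -6 (mod 5).
    Reduce coefficients mod 5: 1·t ≡ 4 (mod 5).
    So t ≡ 4 (mod 5).
    Then x = 6 + 16·4 = 70, valid modulo lcm(16, 5) = 80: x ≡ 70 (mod 80).
  Combine with x ≡ 0 (mod 3); new modulus lcm = 240.
    Write x = 70 + 80·t and substitute into x ≡ 0 (mod 3): 80·t ≡ 0 − 70 = -70 (mod 3).
    Reduce coefficients mod 3: 2·t ≡ 2 (mod 3).
    The inverse of 2 mod 3 is 2 (since 2·2 = 4 = 1·3 + 1), so t ≡ 2·2 = 4 ≡ 1 (mod 3).
    Then x = 70 + 80·1 = 150, valid modulo lcm(80, 3) = 240: x ≡ 150 (mod 240).
  Combine with x ≡ 2 (mod 13); new modulus lcm = 3120.
    Write x = 150 + 240·t and substitute into x ≡ 2 (mod 13): 240·t ≡ 2 − 150 = -148 (mod 13).
    Reduce coefficients mod 13: 6·t ≡ 8 (mod 13).
    The inverse of 6 mod 13 is 11 (since 6·11 = 66 = 5·13 + 1), so t ≡ 11·8 = 88 ≡ 10 (mod 13).
    Then x = 150 + 240·10 = 2550, valid modulo lcm(240, 13) = 3120: x ≡ 2550 (mod 3120).
Verify against each original: 2550 mod 16 = 6, 2550 mod 5 = 0, 2550 mod 3 = 0, 2550 mod 13 = 2.

x ≡ 2550 (mod 3120).


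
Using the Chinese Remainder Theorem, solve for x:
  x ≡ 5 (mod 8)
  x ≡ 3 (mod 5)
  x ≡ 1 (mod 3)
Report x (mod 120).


Moduli 8, 5, 3 are pairwise coprime; by CRT there is a unique solution modulo M = 8 · 5 · 3 = 120.
Solve pairwise, accumulating the modulus:
  Start with x ≡ 5 (mod 8).
  Combine with x ≡ 3 (mod 5): since gcd(8, 5) = 1, we get a unique residue mod 40.
    Write x = 5 + 8·t and substitute into x ≡ 3 (mod 5): 8·t ≡ 3 − 5 = -2 (mod 5).
    Reduce coefficients mod 5: 3·t ≡ 3 (mod 5).
    The inverse of 3 mod 5 is 2 (since 3·2 = 6 = 1·5 + 1), so t ≡ 2·3 = 6 ≡ 1 (mod 5).
    Then x = 5 + 8·1 = 13, valid modulo lcm(8, 5) = 40: x ≡ 13 (mod 40).
  Combine with x ≡ 1 (mod 3): since gcd(40, 3) = 1, we get a unique residue mod 120.
    Write x = 13 + 40·t and substitute into x ≡ 1 (mod 3): 40·t ≡ 1 − 13 = -12 (mod 3).
    Reduce coefficients mod 3: 1·t ≡ 0 (mod 3).
    So t ≡ 0 (mod 3).
    Then x = 13 + 40·0 = 13, valid modulo lcm(40, 3) = 120: x ≡ 13 (mod 120).
Verify: 13 mod 8 = 5 ✓, 13 mod 5 = 3 ✓, 13 mod 3 = 1 ✓.

x ≡ 13 (mod 120).


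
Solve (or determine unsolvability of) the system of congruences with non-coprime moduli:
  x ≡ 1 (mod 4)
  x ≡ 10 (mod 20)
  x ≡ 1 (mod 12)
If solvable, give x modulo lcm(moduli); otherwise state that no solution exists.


Moduli 4, 20, 12 are not pairwise coprime, so CRT works modulo lcm(m_i) when all pairwise compatibility conditions hold.
Pairwise compatibility: gcd(m_i, m_j) must divide a_i - a_j for every pair.
Merge one congruence at a time:
  Start: x ≡ 1 (mod 4).
  Combine with x ≡ 10 (mod 20): gcd(4, 20) = 4, and 10 - 1 = 9 is NOT divisible by 4.
    ⇒ system is inconsistent (no integer solution).

No solution (the system is inconsistent).


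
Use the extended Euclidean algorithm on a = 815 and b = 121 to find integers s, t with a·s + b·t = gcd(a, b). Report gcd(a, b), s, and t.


Euclidean algorithm on (815, 121) — divide until remainder is 0:
  815 = 6 · 121 + 89
  121 = 1 · 89 + 32
  89 = 2 · 32 + 25
  32 = 1 · 25 + 7
  25 = 3 · 7 + 4
  7 = 1 · 4 + 3
  4 = 1 · 3 + 1
  3 = 3 · 1 + 0
gcd(815, 121) = 1.
Track Bezout coefficients alongside the remainders: start with r₀ = 815 = a·1 + b·0 (s = 1, t = 0) and r₁ = 121 = a·0 + b·1 (s = 0, t = 1); each new remainder r_{k+1} = r_{k-1} − q_k·r_k inherits s_{k+1} = s_{k-1} − q_k·s_k, t_{k+1} = t_{k-1} − q_k·t_k, so r_k = a·s_k + b·t_k at every step:
  q = 6: r = 89, s = 1 − 6·0 = 1, t = 0 − 6·1 = -6  (check: 815·1 + 121·(-6) = 89)
  q = 1: r = 32, s = 0 − 1·1 = -1, t = 1 − 1·(-6) = 7  (check: 815·(-1) + 121·7 = 32)
  q = 2: r = 25, s = 1 − 2·(-1) = 3, t = -6 − 2·7 = -20  (check: 815·3 + 121·(-20) = 25)
  q = 1: r = 7, s = -1 − 1·3 = -4, t = 7 − 1·(-20) = 27  (check: 815·(-4) + 121·27 = 7)
  q = 3: r = 4, s = 3 − 3·(-4) = 15, t = -20 − 3·27 = -101  (check: 815·15 + 121·(-101) = 4)
  q = 1: r = 3, s = -4 − 1·15 = -19, t = 27 − 1·(-101) = 128  (check: 815·(-19) + 121·128 = 3)
  q = 1: r = 1, s = 15 − 1·(-19) = 34, t = -101 − 1·128 = -229  (check: 815·34 + 121·(-229) = 1)
The row with r = 1 (the gcd) gives the Bezout coefficients s = 34, t = -229.
Result: 815 · (34) + 121 · (-229) = 1.

gcd(815, 121) = 1; s = 34, t = -229 (check: 815·34 + 121·(-229) = 1).


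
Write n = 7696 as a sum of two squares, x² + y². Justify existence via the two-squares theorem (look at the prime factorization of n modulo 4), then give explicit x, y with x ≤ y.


Step 1: Factor n = 7696 = 2^4 · 13 · 37.
Step 2: Check the mod-4 condition on each prime factor: 2 = 2 (special); 13 ≡ 1 (mod 4), exponent 1; 37 ≡ 1 (mod 4), exponent 1.
All primes ≡ 3 (mod 4) appear to even exponent (or don't appear), so by the two-squares theorem n IS expressible as a sum of two squares.
Step 3: Build a representation. Group n = k² · m with k = 4 and m = 13 · 37 = 481 (a product of primes ≡ 1 (mod 4)); a representation of m scales to one of n via (k·x)² + (k·y)² = k²(x² + y²). Each prime p ≡ 1 (mod 4) is itself a sum of two squares; find a² by testing p − a² for a perfect square:
  13: 13 − 1² = 12, 13 − 2² = 9 = 3² ⇒ 13 = 2² + 3².
  37: 37 − 1² = 36 = 6² ⇒ 37 = 1² + 6².
  Combine using the Brahmagupta–Fibonacci identity (a² + b²)(c² + d²) = (ac − bd)² + (ad + bc)² = (ac + bd)² + (ad − bc)²:
  13 · 37 = 481: from (2² + 3²)(1² + 6²), take (2·1 − 3·6, 2·6 + 3·1) = (2 − 18, 12 + 3) = (-16, 15); dropping signs (only squares matter) gives (16, 15); check 16² + 15² = 256 + 225 = 481 ✓.
  Scale by k = 4: (4·16, 4·15) = (64, 60).
Step 4: Order so x ≤ y and verify: 60² + 64² = 3600 + 4096 = 7696 = n. ✓

n = 7696 = 60² + 64² (one valid representation with x ≤ y).


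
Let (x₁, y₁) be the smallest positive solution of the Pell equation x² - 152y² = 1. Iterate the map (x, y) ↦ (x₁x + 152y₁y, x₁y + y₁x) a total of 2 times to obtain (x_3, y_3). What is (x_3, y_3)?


Step 1: Find the fundamental solution (x₁, y₁) of x² - 152y² = 1.
  Expand √152 as a continued fraction. a₀ = ⌊√152⌋ = 12; iterate m_{k+1} = d_k·a_k − m_k, d_{k+1} = (152 − m_{k+1}²)/d_k, a_{k+1} = ⌊(a₀ + m_{k+1})/d_{k+1}⌋ (starting m₀ = 0, d₀ = 1), with convergents p_k = a_k·p_{k-1} + p_{k-2}, q_k = a_k·q_{k-1} + q_{k-2} (p₋₁ = 1, q₋₁ = 0):
  k = 0: a₀ = 12; p₀/q₀ = 12/1; p₀² − 152·q₀² = 144 − 152 = -8.
  k = 1: m = 12, d = 8, a = ⌊(12 + 12)/8⌋ = 3; p/q = (3·12 + 1)/(3·1 + 0) = 37/3; p² − 152·q² = 1369 − 1368 = 1.
  The first convergent with p² − 152·q² = 1 gives the fundamental solution (x₁, y₁) = (37, 3).
Step 2: Apply the recurrence (x_{n+1}, y_{n+1}) = (x₁x_n + 152y₁y_n, x₁y_n + y₁x_n) repeatedly.
  From (x_1, y_1) = (37, 3): x_2 = 37·37 + 152·3·3 = 2737; y_2 = 37·3 + 3·37 = 222.
  From (x_2, y_2) = (2737, 222): x_3 = 37·2737 + 152·3·222 = 202501; y_3 = 37·222 + 3·2737 = 16425.
Step 3: Verify x_3² - 152·y_3² = 41006655001 - 41006655000 = 1 (should be 1). ✓

(x_1, y_1) = (37, 3); (x_3, y_3) = (202501, 16425).


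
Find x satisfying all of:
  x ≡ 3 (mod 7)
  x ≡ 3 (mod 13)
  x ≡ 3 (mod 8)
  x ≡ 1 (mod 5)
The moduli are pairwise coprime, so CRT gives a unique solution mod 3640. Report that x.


Product of moduli M = 7 · 13 · 8 · 5 = 3640.
Merge one congruence at a time:
  Start: x ≡ 3 (mod 7).
  Combine with x ≡ 3 (mod 13); new modulus lcm = 91.
    Write x = 3 + 7·t and substitute into x ≡ 3 (mod 13): 7·t ≡ 3 − 3 = 0 (mod 13).
    The inverse of 7 mod 13 is 2 (since 7·2 = 14 = 1·13 + 1), so t ≡ 2·0 = 0 ≡ 0 (mod 13).
    Then x = 3 + 7·0 = 3, valid modulo lcm(7, 13) = 91: x ≡ 3 (mod 91).
  Combine with x ≡ 3 (mod 8); new modulus lcm = 728.
    Write x = 3 + 91·t and substitute into x ≡ 3 (mod 8): 91·t ≡ 3 − 3 = 0 (mod 8).
    Reduce coefficients mod 8: 3·t ≡ 0 (mod 8).
    The inverse of 3 mod 8 is 3 (since 3·3 = 9 = 1·8 + 1), so t ≡ 3·0 = 0 ≡ 0 (mod 8).
    Then x = 3 + 91·0 = 3, valid modulo lcm(91, 8) = 728: x ≡ 3 (mod 728).
  Combine with x ≡ 1 (mod 5); new modulus lcm = 3640.
    Write x = 3 + 728·t and substitute into x ≡ 1 (mod 5): 728·t ≡ 1 − 3 = -2 (mod 5).
    Reduce coefficients mod 5: 3·t ≡ 3 (mod 5).
    The inverse of 3 mod 5 is 2 (since 3·2 = 6 = 1·5 + 1), so t ≡ 2·3 = 6 ≡ 1 (mod 5).
    Then x = 3 + 728·1 = 731, valid modulo lcm(728, 5) = 3640: x ≡ 731 (mod 3640).
Verify against each original: 731 mod 7 = 3, 731 mod 13 = 3, 731 mod 8 = 3, 731 mod 5 = 1.

x ≡ 731 (mod 3640).


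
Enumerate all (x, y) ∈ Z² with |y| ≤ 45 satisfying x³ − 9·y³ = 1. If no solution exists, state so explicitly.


The equation is x³ - 9y³ = 1. For fixed y, x³ = 9·y³ + 1, so a solution requires the RHS to be a perfect cube.
Strategy: iterate y from -45 to 45, compute RHS = 9·y³ + 1, and check whether it is a (positive or negative) perfect cube.
Check small values of y:
  y = 0: RHS = 1 = (1)³ ⇒ x = 1 works.
  y = 1: RHS = 10 is not a perfect cube.
  y = -1: RHS = -8 = (-2)³ ⇒ x = -2 works.
  y = 2: RHS = 73 is not a perfect cube.
  y = -2: RHS = -71 is not a perfect cube.
  y = 3: RHS = 244 is not a perfect cube.
  y = -3: RHS = -242 is not a perfect cube.
Continuing the search up to |y| = 45 finds no further solutions beyond those listed.
Collected solutions: (1, 0), (-2, -1).

Solutions (with |y| ≤ 45): (1, 0), (-2, -1).


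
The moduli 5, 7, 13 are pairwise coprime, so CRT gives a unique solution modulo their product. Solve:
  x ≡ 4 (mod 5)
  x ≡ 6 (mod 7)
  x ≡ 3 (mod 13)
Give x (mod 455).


Moduli 5, 7, 13 are pairwise coprime; by CRT there is a unique solution modulo M = 5 · 7 · 13 = 455.
Solve pairwise, accumulating the modulus:
  Start with x ≡ 4 (mod 5).
  Combine with x ≡ 6 (mod 7): since gcd(5, 7) = 1, we get a unique residue mod 35.
    Write x = 4 + 5·t and substitute into x ≡ 6 (mod 7): 5·t ≡ 6 − 4 = 2 (mod 7).
    The inverse of 5 mod 7 is 3 (since 5·3 = 15 = 2·7 + 1), so t ≡ 3·2 = 6 ≡ 6 (mod 7).
    Then x = 4 + 5·6 = 34, valid modulo lcm(5, 7) = 35: x ≡ 34 (mod 35).
  Combine with x ≡ 3 (mod 13): since gcd(35, 13) = 1, we get a unique residue mod 455.
    Write x = 34 + 35·t and substitute into x ≡ 3 (mod 13): 35·t ≡ 3 − 34 = -31 (mod 13).
    Reduce coefficients mod 13: 9·t ≡ 8 (mod 13).
    The inverse of 9 mod 13 is 3 (since 9·3 = 27 = 2·13 + 1), so t ≡ 3·8 = 24 ≡ 11 (mod 13).
    Then x = 34 + 35·11 = 419, valid modulo lcm(35, 13) = 455: x ≡ 419 (mod 455).
Verify: 419 mod 5 = 4 ✓, 419 mod 7 = 6 ✓, 419 mod 13 = 3 ✓.

x ≡ 419 (mod 455).


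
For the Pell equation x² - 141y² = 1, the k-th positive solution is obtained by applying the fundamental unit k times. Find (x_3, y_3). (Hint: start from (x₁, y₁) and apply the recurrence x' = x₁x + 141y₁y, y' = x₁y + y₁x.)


Step 1: Find the fundamental solution (x₁, y₁) of x² - 141y² = 1.
  Expand √141 as a continued fraction. a₀ = ⌊√141⌋ = 11; iterate m_{k+1} = d_k·a_k − m_k, d_{k+1} = (141 − m_{k+1}²)/d_k, a_{k+1} = ⌊(a₀ + m_{k+1})/d_{k+1}⌋ (starting m₀ = 0, d₀ = 1), with convergents p_k = a_k·p_{k-1} + p_{k-2}, q_k = a_k·q_{k-1} + q_{k-2} (p₋₁ = 1, q₋₁ = 0):
  k = 0: a₀ = 11; p₀/q₀ = 11/1; p₀² − 141·q₀² = 121 − 141 = -20.
  k = 1: m = 11, d = 20, a = ⌊(11 + 11)/20⌋ = 1; p/q = (1·11 + 1)/(1·1 + 0) = 12/1; p² − 141·q² = 144 − 141 = 3.
  k = 2: m = 9, d = 3, a = ⌊(11 + 9)/3⌋ = 6; p/q = (6·12 + 11)/(6·1 + 1) = 83/7; p² − 141·q² = 6889 − 6909 = -20.
  k = 3: m = 9, d = 20, a = ⌊(11 + 9)/20⌋ = 1; p/q = (1·83 + 12)/(1·7 + 1) = 95/8; p² − 141·q² = 9025 − 9024 = 1.
  The first convergent with p² − 141·q² = 1 gives the fundamental solution (x₁, y₁) = (95, 8).
Step 2: Apply the recurrence (x_{n+1}, y_{n+1}) = (x₁x_n + 141y₁y_n, x₁y_n + y₁x_n) repeatedly.
  From (x_1, y_1) = (95, 8): x_2 = 95·95 + 141·8·8 = 18049; y_2 = 95·8 + 8·95 = 1520.
  From (x_2, y_2) = (18049, 1520): x_3 = 95·18049 + 141·8·1520 = 3429215; y_3 = 95·1520 + 8·18049 = 288792.
Step 3: Verify x_3² - 141·y_3² = 11759515516225 - 11759515516224 = 1 (should be 1). ✓

(x_1, y_1) = (95, 8); (x_3, y_3) = (3429215, 288792).


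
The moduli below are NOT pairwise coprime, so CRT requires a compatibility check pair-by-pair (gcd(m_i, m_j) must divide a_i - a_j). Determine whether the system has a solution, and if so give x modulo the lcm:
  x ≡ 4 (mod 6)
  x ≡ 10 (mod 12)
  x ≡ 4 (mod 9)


Moduli 6, 12, 9 are not pairwise coprime, so CRT works modulo lcm(m_i) when all pairwise compatibility conditions hold.
Pairwise compatibility: gcd(m_i, m_j) must divide a_i - a_j for every pair.
Merge one congruence at a time:
  Start: x ≡ 4 (mod 6).
  Combine with x ≡ 10 (mod 12): gcd(6, 12) = 6; 10 - 4 = 6, which IS divisible by 6, so compatible.
    Write x = 4 + 6·t and substitute into x ≡ 10 (mod 12): 6·t ≡ 10 − 4 = 6 (mod 12).
    Divide the congruence (and modulus) by g = 6: 1·t ≡ 1 (mod 2).
    So t ≡ 1 (mod 2).
    Then x = 4 + 6·1 = 10, valid modulo lcm(6, 12) = 12: x ≡ 10 (mod 12).
  Combine with x ≡ 4 (mod 9): gcd(12, 9) = 3; 4 - 10 = -6, which IS divisible by 3, so compatible.
    Write x = 10 + 12·t and substitute into x ≡ 4 (mod 9): 12·t ≡ 4 − 10 = -6 (mod 9).
    Divide the congruence (and modulus) by g = 3: 4·t ≡ -2 (mod 3).
    Reduce coefficients mod 3: 1·t ≡ 1 (mod 3).
    So t ≡ 1 (mod 3).
    Then x = 10 + 12·1 = 22, valid modulo lcm(12, 9) = 36: x ≡ 22 (mod 36).
Verify: 22 mod 6 = 4, 22 mod 12 = 10, 22 mod 9 = 4.

x ≡ 22 (mod 36).


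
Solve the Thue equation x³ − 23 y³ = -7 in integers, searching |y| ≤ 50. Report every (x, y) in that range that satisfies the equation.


The equation is x³ - 23y³ = -7. For fixed y, x³ = 23·y³ − 7, so a solution requires the RHS to be a perfect cube.
Strategy: iterate y from -50 to 50, compute RHS = 23·y³ − 7, and check whether it is a (positive or negative) perfect cube.
Check small values of y:
  y = 0: RHS = -7 is not a perfect cube.
  y = 1: RHS = 16 is not a perfect cube.
  y = -1: RHS = -30 is not a perfect cube.
  y = 2: RHS = 177 is not a perfect cube.
  y = -2: RHS = -191 is not a perfect cube.
  y = 3: RHS = 614 is not a perfect cube.
  y = -3: RHS = -628 is not a perfect cube.
Continuing the search up to |y| = 50 finds no solutions either.
No (x, y) in the scanned range satisfies the equation.

No integer solutions with |y| ≤ 50.


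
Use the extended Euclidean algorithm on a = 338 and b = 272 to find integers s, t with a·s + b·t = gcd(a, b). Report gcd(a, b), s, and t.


Euclidean algorithm on (338, 272) — divide until remainder is 0:
  338 = 1 · 272 + 66
  272 = 4 · 66 + 8
  66 = 8 · 8 + 2
  8 = 4 · 2 + 0
gcd(338, 272) = 2.
Track Bezout coefficients alongside the remainders: start with r₀ = 338 = a·1 + b·0 (s = 1, t = 0) and r₁ = 272 = a·0 + b·1 (s = 0, t = 1); each new remainder r_{k+1} = r_{k-1} − q_k·r_k inherits s_{k+1} = s_{k-1} − q_k·s_k, t_{k+1} = t_{k-1} − q_k·t_k, so r_k = a·s_k + b·t_k at every step:
  q = 1: r = 66, s = 1 − 1·0 = 1, t = 0 − 1·1 = -1  (check: 338·1 + 272·(-1) = 66)
  q = 4: r = 8, s = 0 − 4·1 = -4, t = 1 − 4·(-1) = 5  (check: 338·(-4) + 272·5 = 8)
  q = 8: r = 2, s = 1 − 8·(-4) = 33, t = -1 − 8·5 = -41  (check: 338·33 + 272·(-41) = 2)
The row with r = 2 (the gcd) gives the Bezout coefficients s = 33, t = -41.
Result: 338 · (33) + 272 · (-41) = 2.

gcd(338, 272) = 2; s = 33, t = -41 (check: 338·33 + 272·(-41) = 2).


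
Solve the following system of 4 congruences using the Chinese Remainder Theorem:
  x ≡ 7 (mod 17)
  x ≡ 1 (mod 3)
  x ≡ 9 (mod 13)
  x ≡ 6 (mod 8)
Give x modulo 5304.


Product of moduli M = 17 · 3 · 13 · 8 = 5304.
Merge one congruence at a time:
  Start: x ≡ 7 (mod 17).
  Combine with x ≡ 1 (mod 3); new modulus lcm = 51.
    Write x = 7 + 17·t and substitute into x ≡ 1 (mod 3): 17·t ≡ 1 − 7 = -6 (mod 3).
    Reduce coefficients mod 3: 2·t ≡ 0 (mod 3).
    The inverse of 2 mod 3 is 2 (since 2·2 = 4 = 1·3 + 1), so t ≡ 2·0 = 0 ≡ 0 (mod 3).
    Then x = 7 + 17·0 = 7, valid modulo lcm(17, 3) = 51: x ≡ 7 (mod 51).
  Combine with x ≡ 9 (mod 13); new modulus lcm = 663.
    Write x = 7 + 51·t and substitute into x ≡ 9 (mod 13): 51·t ≡ 9 − 7 = 2 (mod 13).
    Reduce coefficients mod 13: 12·t ≡ 2 (mod 13).
    The inverse of 12 mod 13 is 12 (since 12·12 = 144 = 11·13 + 1), so t ≡ 12·2 = 24 ≡ 11 (mod 13).
    Then x = 7 + 51·11 = 568, valid modulo lcm(51, 13) = 663: x ≡ 568 (mod 663).
  Combine with x ≡ 6 (mod 8); new modulus lcm = 5304.
    Write x = 568 + 663·t and substitute into x ≡ 6 (mod 8): 663·t ≡ 6 − 568 = -562 (mod 8).
    Reduce coefficients mod 8: 7·t ≡ 6 (mod 8).
    The inverse of 7 mod 8 is 7 (since 7·7 = 49 = 6·8 + 1), so t ≡ 7·6 = 42 ≡ 2 (mod 8).
    Then x = 568 + 663·2 = 1894, valid modulo lcm(663, 8) = 5304: x ≡ 1894 (mod 5304).
Verify against each original: 1894 mod 17 = 7, 1894 mod 3 = 1, 1894 mod 13 = 9, 1894 mod 8 = 6.

x ≡ 1894 (mod 5304).


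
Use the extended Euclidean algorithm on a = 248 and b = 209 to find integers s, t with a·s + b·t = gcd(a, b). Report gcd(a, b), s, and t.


Euclidean algorithm on (248, 209) — divide until remainder is 0:
  248 = 1 · 209 + 39
  209 = 5 · 39 + 14
  39 = 2 · 14 + 11
  14 = 1 · 11 + 3
  11 = 3 · 3 + 2
  3 = 1 · 2 + 1
  2 = 2 · 1 + 0
gcd(248, 209) = 1.
Track Bezout coefficients alongside the remainders: start with r₀ = 248 = a·1 + b·0 (s = 1, t = 0) and r₁ = 209 = a·0 + b·1 (s = 0, t = 1); each new remainder r_{k+1} = r_{k-1} − q_k·r_k inherits s_{k+1} = s_{k-1} − q_k·s_k, t_{k+1} = t_{k-1} − q_k·t_k, so r_k = a·s_k + b·t_k at every step:
  q = 1: r = 39, s = 1 − 1·0 = 1, t = 0 − 1·1 = -1  (check: 248·1 + 209·(-1) = 39)
  q = 5: r = 14, s = 0 − 5·1 = -5, t = 1 − 5·(-1) = 6  (check: 248·(-5) + 209·6 = 14)
  q = 2: r = 11, s = 1 − 2·(-5) = 11, t = -1 − 2·6 = -13  (check: 248·11 + 209·(-13) = 11)
  q = 1: r = 3, s = -5 − 1·11 = -16, t = 6 − 1·(-13) = 19  (check: 248·(-16) + 209·19 = 3)
  q = 3: r = 2, s = 11 − 3·(-16) = 59, t = -13 − 3·19 = -70  (check: 248·59 + 209·(-70) = 2)
  q = 1: r = 1, s = -16 − 1·59 = -75, t = 19 − 1·(-70) = 89  (check: 248·(-75) + 209·89 = 1)
The row with r = 1 (the gcd) gives the Bezout coefficients s = -75, t = 89.
Result: 248 · (-75) + 209 · (89) = 1.

gcd(248, 209) = 1; s = -75, t = 89 (check: 248·(-75) + 209·89 = 1).
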